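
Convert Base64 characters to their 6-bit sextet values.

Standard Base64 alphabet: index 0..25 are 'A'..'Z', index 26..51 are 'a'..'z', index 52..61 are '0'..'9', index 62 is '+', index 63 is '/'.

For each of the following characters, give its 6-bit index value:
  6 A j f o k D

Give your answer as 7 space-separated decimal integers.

Answer: 58 0 35 31 40 36 3

Derivation:
'6': 0..9 range, 52 + ord('6') − ord('0') = 58
'A': A..Z range, ord('A') − ord('A') = 0
'j': a..z range, 26 + ord('j') − ord('a') = 35
'f': a..z range, 26 + ord('f') − ord('a') = 31
'o': a..z range, 26 + ord('o') − ord('a') = 40
'k': a..z range, 26 + ord('k') − ord('a') = 36
'D': A..Z range, ord('D') − ord('A') = 3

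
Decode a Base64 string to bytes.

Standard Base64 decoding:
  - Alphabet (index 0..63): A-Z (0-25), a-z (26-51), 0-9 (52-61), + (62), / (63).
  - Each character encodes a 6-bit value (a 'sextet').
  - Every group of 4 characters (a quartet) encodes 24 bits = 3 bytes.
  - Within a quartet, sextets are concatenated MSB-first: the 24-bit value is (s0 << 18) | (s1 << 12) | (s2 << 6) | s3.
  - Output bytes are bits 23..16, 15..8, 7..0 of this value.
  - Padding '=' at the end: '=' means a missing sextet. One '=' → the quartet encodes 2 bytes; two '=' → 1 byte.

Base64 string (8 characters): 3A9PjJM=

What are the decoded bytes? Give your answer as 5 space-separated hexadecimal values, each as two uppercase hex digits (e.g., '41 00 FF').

After char 0 ('3'=55): chars_in_quartet=1 acc=0x37 bytes_emitted=0
After char 1 ('A'=0): chars_in_quartet=2 acc=0xDC0 bytes_emitted=0
After char 2 ('9'=61): chars_in_quartet=3 acc=0x3703D bytes_emitted=0
After char 3 ('P'=15): chars_in_quartet=4 acc=0xDC0F4F -> emit DC 0F 4F, reset; bytes_emitted=3
After char 4 ('j'=35): chars_in_quartet=1 acc=0x23 bytes_emitted=3
After char 5 ('J'=9): chars_in_quartet=2 acc=0x8C9 bytes_emitted=3
After char 6 ('M'=12): chars_in_quartet=3 acc=0x2324C bytes_emitted=3
Padding '=': partial quartet acc=0x2324C -> emit 8C 93; bytes_emitted=5

Answer: DC 0F 4F 8C 93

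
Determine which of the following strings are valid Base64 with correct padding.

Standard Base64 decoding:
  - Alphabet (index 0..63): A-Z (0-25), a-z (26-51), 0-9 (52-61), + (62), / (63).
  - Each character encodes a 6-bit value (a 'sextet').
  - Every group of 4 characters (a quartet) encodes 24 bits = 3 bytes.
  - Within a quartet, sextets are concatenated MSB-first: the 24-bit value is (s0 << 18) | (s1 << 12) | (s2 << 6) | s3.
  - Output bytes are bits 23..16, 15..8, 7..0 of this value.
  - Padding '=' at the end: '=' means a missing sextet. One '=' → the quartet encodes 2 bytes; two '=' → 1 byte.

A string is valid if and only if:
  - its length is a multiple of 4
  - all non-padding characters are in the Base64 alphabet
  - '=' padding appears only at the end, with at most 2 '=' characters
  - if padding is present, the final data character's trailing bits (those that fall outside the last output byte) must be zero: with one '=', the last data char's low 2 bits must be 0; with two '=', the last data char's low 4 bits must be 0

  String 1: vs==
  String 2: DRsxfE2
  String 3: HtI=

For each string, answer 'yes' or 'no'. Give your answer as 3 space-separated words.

Answer: no no yes

Derivation:
String 1: 'vs==' → invalid (bad trailing bits)
String 2: 'DRsxfE2' → invalid (len=7 not mult of 4)
String 3: 'HtI=' → valid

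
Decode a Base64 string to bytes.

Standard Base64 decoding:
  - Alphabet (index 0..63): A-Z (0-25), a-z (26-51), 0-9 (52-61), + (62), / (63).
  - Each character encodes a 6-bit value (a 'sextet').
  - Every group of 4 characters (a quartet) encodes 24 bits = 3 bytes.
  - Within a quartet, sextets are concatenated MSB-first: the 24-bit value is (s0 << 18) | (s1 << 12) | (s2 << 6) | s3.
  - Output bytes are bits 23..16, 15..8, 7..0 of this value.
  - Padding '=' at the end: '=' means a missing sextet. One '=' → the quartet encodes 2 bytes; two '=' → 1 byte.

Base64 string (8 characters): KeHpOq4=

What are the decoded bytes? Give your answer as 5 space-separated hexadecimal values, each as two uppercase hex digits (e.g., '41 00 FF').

After char 0 ('K'=10): chars_in_quartet=1 acc=0xA bytes_emitted=0
After char 1 ('e'=30): chars_in_quartet=2 acc=0x29E bytes_emitted=0
After char 2 ('H'=7): chars_in_quartet=3 acc=0xA787 bytes_emitted=0
After char 3 ('p'=41): chars_in_quartet=4 acc=0x29E1E9 -> emit 29 E1 E9, reset; bytes_emitted=3
After char 4 ('O'=14): chars_in_quartet=1 acc=0xE bytes_emitted=3
After char 5 ('q'=42): chars_in_quartet=2 acc=0x3AA bytes_emitted=3
After char 6 ('4'=56): chars_in_quartet=3 acc=0xEAB8 bytes_emitted=3
Padding '=': partial quartet acc=0xEAB8 -> emit 3A AE; bytes_emitted=5

Answer: 29 E1 E9 3A AE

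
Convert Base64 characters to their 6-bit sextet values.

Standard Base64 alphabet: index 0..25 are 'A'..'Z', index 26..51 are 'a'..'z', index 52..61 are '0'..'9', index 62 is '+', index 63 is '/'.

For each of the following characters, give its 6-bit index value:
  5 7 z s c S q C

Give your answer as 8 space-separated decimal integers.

Answer: 57 59 51 44 28 18 42 2

Derivation:
'5': 0..9 range, 52 + ord('5') − ord('0') = 57
'7': 0..9 range, 52 + ord('7') − ord('0') = 59
'z': a..z range, 26 + ord('z') − ord('a') = 51
's': a..z range, 26 + ord('s') − ord('a') = 44
'c': a..z range, 26 + ord('c') − ord('a') = 28
'S': A..Z range, ord('S') − ord('A') = 18
'q': a..z range, 26 + ord('q') − ord('a') = 42
'C': A..Z range, ord('C') − ord('A') = 2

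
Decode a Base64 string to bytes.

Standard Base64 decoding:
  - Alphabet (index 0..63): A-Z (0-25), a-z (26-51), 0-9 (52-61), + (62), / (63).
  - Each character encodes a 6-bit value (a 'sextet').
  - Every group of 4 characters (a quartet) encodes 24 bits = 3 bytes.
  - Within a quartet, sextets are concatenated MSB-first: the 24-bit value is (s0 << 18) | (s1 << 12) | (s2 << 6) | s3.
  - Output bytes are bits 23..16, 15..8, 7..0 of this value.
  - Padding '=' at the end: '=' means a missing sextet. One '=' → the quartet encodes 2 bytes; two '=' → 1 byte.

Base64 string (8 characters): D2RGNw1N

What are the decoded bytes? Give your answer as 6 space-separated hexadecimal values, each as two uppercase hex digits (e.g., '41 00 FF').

Answer: 0F 64 46 37 0D 4D

Derivation:
After char 0 ('D'=3): chars_in_quartet=1 acc=0x3 bytes_emitted=0
After char 1 ('2'=54): chars_in_quartet=2 acc=0xF6 bytes_emitted=0
After char 2 ('R'=17): chars_in_quartet=3 acc=0x3D91 bytes_emitted=0
After char 3 ('G'=6): chars_in_quartet=4 acc=0xF6446 -> emit 0F 64 46, reset; bytes_emitted=3
After char 4 ('N'=13): chars_in_quartet=1 acc=0xD bytes_emitted=3
After char 5 ('w'=48): chars_in_quartet=2 acc=0x370 bytes_emitted=3
After char 6 ('1'=53): chars_in_quartet=3 acc=0xDC35 bytes_emitted=3
After char 7 ('N'=13): chars_in_quartet=4 acc=0x370D4D -> emit 37 0D 4D, reset; bytes_emitted=6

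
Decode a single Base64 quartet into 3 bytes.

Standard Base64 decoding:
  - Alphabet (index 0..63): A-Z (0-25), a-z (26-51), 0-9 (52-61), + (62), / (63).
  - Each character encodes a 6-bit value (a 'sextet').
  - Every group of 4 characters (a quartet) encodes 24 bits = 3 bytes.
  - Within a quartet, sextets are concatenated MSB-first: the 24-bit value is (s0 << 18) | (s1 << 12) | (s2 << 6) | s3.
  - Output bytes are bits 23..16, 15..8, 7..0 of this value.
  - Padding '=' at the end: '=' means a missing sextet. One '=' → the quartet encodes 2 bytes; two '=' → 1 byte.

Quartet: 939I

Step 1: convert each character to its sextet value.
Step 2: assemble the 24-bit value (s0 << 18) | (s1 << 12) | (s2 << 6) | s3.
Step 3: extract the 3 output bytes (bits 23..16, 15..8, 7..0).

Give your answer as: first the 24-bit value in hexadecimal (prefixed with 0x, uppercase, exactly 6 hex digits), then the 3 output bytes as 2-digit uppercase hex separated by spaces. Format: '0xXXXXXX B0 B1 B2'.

Answer: 0xF77F48 F7 7F 48

Derivation:
Sextets: 9=61, 3=55, 9=61, I=8
24-bit: (61<<18) | (55<<12) | (61<<6) | 8
      = 0xF40000 | 0x037000 | 0x000F40 | 0x000008
      = 0xF77F48
Bytes: (v>>16)&0xFF=F7, (v>>8)&0xFF=7F, v&0xFF=48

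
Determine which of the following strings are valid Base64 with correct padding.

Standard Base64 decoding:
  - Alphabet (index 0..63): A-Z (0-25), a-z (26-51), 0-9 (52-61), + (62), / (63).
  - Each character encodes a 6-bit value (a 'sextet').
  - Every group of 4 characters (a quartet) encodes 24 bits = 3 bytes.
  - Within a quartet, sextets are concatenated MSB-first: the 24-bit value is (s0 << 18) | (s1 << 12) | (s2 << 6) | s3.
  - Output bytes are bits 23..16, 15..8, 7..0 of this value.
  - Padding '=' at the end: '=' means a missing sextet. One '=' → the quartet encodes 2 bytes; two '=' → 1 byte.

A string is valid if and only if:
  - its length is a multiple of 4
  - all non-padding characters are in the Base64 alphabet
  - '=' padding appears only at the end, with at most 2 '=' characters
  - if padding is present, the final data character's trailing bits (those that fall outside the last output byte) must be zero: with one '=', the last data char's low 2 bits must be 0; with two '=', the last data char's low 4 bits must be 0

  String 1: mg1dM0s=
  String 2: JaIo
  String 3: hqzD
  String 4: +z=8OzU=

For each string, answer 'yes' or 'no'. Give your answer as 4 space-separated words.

Answer: yes yes yes no

Derivation:
String 1: 'mg1dM0s=' → valid
String 2: 'JaIo' → valid
String 3: 'hqzD' → valid
String 4: '+z=8OzU=' → invalid (bad char(s): ['=']; '=' in middle)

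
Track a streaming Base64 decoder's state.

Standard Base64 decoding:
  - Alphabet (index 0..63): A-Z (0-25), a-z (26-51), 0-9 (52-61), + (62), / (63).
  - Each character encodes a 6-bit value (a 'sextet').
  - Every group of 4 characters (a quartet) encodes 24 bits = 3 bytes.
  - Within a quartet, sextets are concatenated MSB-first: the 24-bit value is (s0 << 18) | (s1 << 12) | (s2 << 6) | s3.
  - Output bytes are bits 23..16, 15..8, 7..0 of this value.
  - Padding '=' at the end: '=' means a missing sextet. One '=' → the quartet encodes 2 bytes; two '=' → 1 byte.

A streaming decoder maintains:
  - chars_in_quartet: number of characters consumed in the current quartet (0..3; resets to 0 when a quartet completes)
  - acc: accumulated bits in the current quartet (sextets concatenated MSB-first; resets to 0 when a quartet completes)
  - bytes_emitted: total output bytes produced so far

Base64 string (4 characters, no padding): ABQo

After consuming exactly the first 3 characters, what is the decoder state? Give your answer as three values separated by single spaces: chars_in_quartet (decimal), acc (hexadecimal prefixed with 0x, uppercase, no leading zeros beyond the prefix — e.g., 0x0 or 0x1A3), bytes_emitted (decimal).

Answer: 3 0x50 0

Derivation:
After char 0 ('A'=0): chars_in_quartet=1 acc=0x0 bytes_emitted=0
After char 1 ('B'=1): chars_in_quartet=2 acc=0x1 bytes_emitted=0
After char 2 ('Q'=16): chars_in_quartet=3 acc=0x50 bytes_emitted=0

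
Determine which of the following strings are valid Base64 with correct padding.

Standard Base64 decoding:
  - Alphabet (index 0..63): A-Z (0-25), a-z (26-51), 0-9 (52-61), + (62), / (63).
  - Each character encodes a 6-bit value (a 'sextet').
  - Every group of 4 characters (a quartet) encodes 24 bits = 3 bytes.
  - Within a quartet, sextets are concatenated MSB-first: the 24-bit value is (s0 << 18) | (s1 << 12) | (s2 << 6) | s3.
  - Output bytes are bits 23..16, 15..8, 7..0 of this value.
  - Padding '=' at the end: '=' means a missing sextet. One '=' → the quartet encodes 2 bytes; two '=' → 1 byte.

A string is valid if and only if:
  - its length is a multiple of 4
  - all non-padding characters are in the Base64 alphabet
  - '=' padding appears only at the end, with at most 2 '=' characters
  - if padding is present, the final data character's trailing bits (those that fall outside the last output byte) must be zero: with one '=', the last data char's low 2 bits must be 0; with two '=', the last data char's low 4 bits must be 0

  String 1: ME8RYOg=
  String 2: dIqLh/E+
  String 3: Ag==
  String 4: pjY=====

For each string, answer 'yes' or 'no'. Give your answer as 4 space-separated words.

String 1: 'ME8RYOg=' → valid
String 2: 'dIqLh/E+' → valid
String 3: 'Ag==' → valid
String 4: 'pjY=====' → invalid (5 pad chars (max 2))

Answer: yes yes yes no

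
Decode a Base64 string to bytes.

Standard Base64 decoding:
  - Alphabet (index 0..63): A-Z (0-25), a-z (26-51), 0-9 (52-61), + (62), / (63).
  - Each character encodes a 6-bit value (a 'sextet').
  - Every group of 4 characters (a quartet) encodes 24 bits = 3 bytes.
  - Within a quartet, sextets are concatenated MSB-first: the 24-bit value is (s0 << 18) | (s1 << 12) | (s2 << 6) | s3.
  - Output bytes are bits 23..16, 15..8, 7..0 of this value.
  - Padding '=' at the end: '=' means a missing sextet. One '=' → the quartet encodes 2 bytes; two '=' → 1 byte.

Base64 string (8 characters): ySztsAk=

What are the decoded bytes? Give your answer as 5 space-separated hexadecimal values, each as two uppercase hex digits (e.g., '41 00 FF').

Answer: C9 2C ED B0 09

Derivation:
After char 0 ('y'=50): chars_in_quartet=1 acc=0x32 bytes_emitted=0
After char 1 ('S'=18): chars_in_quartet=2 acc=0xC92 bytes_emitted=0
After char 2 ('z'=51): chars_in_quartet=3 acc=0x324B3 bytes_emitted=0
After char 3 ('t'=45): chars_in_quartet=4 acc=0xC92CED -> emit C9 2C ED, reset; bytes_emitted=3
After char 4 ('s'=44): chars_in_quartet=1 acc=0x2C bytes_emitted=3
After char 5 ('A'=0): chars_in_quartet=2 acc=0xB00 bytes_emitted=3
After char 6 ('k'=36): chars_in_quartet=3 acc=0x2C024 bytes_emitted=3
Padding '=': partial quartet acc=0x2C024 -> emit B0 09; bytes_emitted=5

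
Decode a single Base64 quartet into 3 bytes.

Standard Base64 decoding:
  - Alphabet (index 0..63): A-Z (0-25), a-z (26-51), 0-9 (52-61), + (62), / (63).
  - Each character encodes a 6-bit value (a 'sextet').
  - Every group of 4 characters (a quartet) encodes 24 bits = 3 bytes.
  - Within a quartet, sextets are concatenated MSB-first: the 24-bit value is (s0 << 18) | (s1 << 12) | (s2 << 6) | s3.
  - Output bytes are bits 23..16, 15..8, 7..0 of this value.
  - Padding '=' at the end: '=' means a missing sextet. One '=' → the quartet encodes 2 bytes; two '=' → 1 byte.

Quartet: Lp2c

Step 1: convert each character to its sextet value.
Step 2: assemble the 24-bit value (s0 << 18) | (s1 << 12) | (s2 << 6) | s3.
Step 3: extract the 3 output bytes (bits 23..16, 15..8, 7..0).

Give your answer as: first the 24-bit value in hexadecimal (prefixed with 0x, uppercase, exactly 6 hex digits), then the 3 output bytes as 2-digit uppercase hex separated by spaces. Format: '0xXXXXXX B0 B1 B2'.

Answer: 0x2E9D9C 2E 9D 9C

Derivation:
Sextets: L=11, p=41, 2=54, c=28
24-bit: (11<<18) | (41<<12) | (54<<6) | 28
      = 0x2C0000 | 0x029000 | 0x000D80 | 0x00001C
      = 0x2E9D9C
Bytes: (v>>16)&0xFF=2E, (v>>8)&0xFF=9D, v&0xFF=9C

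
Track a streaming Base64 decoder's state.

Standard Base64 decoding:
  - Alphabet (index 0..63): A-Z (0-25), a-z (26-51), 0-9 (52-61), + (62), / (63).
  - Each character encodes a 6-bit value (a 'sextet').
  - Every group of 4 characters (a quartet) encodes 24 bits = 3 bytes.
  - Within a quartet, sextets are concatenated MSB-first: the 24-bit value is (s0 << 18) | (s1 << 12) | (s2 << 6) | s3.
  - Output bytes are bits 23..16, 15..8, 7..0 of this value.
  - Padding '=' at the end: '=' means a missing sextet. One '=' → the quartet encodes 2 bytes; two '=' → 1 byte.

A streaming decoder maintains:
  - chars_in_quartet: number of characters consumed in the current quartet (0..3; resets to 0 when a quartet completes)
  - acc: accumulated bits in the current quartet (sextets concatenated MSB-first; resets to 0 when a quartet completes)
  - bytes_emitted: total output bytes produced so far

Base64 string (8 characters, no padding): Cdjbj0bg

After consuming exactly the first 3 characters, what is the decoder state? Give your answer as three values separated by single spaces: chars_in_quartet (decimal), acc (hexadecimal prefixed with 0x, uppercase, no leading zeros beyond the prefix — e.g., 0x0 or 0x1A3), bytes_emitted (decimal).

After char 0 ('C'=2): chars_in_quartet=1 acc=0x2 bytes_emitted=0
After char 1 ('d'=29): chars_in_quartet=2 acc=0x9D bytes_emitted=0
After char 2 ('j'=35): chars_in_quartet=3 acc=0x2763 bytes_emitted=0

Answer: 3 0x2763 0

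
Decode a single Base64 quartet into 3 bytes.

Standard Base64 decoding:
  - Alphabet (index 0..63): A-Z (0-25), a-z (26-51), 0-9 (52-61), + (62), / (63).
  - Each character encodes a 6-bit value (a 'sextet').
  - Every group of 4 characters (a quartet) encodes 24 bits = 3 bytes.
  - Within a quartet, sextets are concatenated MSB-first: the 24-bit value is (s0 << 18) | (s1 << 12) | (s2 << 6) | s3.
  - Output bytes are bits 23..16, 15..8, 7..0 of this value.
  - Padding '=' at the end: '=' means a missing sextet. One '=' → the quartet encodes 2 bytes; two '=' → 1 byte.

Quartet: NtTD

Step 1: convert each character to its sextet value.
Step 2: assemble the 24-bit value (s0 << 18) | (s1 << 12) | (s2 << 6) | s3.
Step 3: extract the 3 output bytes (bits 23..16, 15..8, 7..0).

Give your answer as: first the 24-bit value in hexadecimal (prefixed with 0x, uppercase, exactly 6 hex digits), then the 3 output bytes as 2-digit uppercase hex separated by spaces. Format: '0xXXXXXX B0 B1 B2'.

Answer: 0x36D4C3 36 D4 C3

Derivation:
Sextets: N=13, t=45, T=19, D=3
24-bit: (13<<18) | (45<<12) | (19<<6) | 3
      = 0x340000 | 0x02D000 | 0x0004C0 | 0x000003
      = 0x36D4C3
Bytes: (v>>16)&0xFF=36, (v>>8)&0xFF=D4, v&0xFF=C3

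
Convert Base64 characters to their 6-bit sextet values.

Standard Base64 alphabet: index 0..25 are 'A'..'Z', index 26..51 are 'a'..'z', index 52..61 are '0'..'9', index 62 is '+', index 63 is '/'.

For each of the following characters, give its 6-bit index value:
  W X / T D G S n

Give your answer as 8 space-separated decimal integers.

Answer: 22 23 63 19 3 6 18 39

Derivation:
'W': A..Z range, ord('W') − ord('A') = 22
'X': A..Z range, ord('X') − ord('A') = 23
'/': index 63
'T': A..Z range, ord('T') − ord('A') = 19
'D': A..Z range, ord('D') − ord('A') = 3
'G': A..Z range, ord('G') − ord('A') = 6
'S': A..Z range, ord('S') − ord('A') = 18
'n': a..z range, 26 + ord('n') − ord('a') = 39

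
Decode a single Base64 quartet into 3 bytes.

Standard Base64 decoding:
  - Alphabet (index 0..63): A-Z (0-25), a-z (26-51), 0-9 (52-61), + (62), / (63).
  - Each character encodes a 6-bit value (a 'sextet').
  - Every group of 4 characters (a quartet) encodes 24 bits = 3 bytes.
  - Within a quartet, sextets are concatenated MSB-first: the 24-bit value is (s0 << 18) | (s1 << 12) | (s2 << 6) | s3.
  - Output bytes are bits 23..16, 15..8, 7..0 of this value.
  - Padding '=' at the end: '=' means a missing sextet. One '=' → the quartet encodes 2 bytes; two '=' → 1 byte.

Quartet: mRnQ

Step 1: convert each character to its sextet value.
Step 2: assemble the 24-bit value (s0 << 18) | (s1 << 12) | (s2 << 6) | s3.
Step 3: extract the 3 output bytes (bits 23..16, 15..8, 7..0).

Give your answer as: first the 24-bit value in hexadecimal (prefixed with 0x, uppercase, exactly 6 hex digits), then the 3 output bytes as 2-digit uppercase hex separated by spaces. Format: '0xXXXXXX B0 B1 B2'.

Sextets: m=38, R=17, n=39, Q=16
24-bit: (38<<18) | (17<<12) | (39<<6) | 16
      = 0x980000 | 0x011000 | 0x0009C0 | 0x000010
      = 0x9919D0
Bytes: (v>>16)&0xFF=99, (v>>8)&0xFF=19, v&0xFF=D0

Answer: 0x9919D0 99 19 D0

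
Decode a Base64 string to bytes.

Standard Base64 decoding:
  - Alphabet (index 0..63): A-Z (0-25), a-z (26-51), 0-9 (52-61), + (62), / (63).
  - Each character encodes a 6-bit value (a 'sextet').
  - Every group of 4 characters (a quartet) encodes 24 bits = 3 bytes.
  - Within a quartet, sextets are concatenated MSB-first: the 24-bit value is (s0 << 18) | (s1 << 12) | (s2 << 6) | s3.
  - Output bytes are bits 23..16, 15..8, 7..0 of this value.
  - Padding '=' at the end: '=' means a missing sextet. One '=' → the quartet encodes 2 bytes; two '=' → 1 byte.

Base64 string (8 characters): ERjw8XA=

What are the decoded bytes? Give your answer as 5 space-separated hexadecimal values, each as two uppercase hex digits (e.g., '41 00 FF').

After char 0 ('E'=4): chars_in_quartet=1 acc=0x4 bytes_emitted=0
After char 1 ('R'=17): chars_in_quartet=2 acc=0x111 bytes_emitted=0
After char 2 ('j'=35): chars_in_quartet=3 acc=0x4463 bytes_emitted=0
After char 3 ('w'=48): chars_in_quartet=4 acc=0x1118F0 -> emit 11 18 F0, reset; bytes_emitted=3
After char 4 ('8'=60): chars_in_quartet=1 acc=0x3C bytes_emitted=3
After char 5 ('X'=23): chars_in_quartet=2 acc=0xF17 bytes_emitted=3
After char 6 ('A'=0): chars_in_quartet=3 acc=0x3C5C0 bytes_emitted=3
Padding '=': partial quartet acc=0x3C5C0 -> emit F1 70; bytes_emitted=5

Answer: 11 18 F0 F1 70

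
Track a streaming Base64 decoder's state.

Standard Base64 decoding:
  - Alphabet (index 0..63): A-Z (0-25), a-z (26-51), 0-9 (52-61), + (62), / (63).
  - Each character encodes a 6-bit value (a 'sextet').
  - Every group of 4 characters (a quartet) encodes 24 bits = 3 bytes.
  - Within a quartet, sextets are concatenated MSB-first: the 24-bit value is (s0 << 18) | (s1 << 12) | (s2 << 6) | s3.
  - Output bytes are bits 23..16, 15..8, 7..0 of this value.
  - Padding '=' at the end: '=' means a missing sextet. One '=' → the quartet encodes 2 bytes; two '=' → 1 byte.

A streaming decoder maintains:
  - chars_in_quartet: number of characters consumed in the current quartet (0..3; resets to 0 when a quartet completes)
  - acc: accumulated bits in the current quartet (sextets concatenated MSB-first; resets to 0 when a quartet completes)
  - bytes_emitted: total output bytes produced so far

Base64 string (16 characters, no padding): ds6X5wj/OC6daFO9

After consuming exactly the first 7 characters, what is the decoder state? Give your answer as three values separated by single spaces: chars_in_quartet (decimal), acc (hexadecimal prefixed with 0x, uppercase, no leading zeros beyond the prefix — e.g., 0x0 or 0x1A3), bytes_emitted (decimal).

Answer: 3 0x39C23 3

Derivation:
After char 0 ('d'=29): chars_in_quartet=1 acc=0x1D bytes_emitted=0
After char 1 ('s'=44): chars_in_quartet=2 acc=0x76C bytes_emitted=0
After char 2 ('6'=58): chars_in_quartet=3 acc=0x1DB3A bytes_emitted=0
After char 3 ('X'=23): chars_in_quartet=4 acc=0x76CE97 -> emit 76 CE 97, reset; bytes_emitted=3
After char 4 ('5'=57): chars_in_quartet=1 acc=0x39 bytes_emitted=3
After char 5 ('w'=48): chars_in_quartet=2 acc=0xE70 bytes_emitted=3
After char 6 ('j'=35): chars_in_quartet=3 acc=0x39C23 bytes_emitted=3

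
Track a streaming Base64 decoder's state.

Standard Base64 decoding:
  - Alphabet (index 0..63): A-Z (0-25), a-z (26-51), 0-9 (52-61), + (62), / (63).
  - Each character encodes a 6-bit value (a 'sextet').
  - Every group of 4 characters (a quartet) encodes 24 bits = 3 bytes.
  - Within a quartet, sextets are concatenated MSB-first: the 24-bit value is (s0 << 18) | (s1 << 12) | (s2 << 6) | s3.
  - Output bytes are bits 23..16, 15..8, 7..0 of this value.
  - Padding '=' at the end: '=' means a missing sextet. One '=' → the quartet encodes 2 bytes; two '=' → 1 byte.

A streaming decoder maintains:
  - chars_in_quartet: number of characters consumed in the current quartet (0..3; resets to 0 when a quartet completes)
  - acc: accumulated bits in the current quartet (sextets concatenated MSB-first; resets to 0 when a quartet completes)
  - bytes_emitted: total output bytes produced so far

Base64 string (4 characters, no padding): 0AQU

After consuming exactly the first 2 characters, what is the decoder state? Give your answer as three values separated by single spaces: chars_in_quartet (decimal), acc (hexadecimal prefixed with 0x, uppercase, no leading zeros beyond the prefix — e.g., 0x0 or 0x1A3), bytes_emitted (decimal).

Answer: 2 0xD00 0

Derivation:
After char 0 ('0'=52): chars_in_quartet=1 acc=0x34 bytes_emitted=0
After char 1 ('A'=0): chars_in_quartet=2 acc=0xD00 bytes_emitted=0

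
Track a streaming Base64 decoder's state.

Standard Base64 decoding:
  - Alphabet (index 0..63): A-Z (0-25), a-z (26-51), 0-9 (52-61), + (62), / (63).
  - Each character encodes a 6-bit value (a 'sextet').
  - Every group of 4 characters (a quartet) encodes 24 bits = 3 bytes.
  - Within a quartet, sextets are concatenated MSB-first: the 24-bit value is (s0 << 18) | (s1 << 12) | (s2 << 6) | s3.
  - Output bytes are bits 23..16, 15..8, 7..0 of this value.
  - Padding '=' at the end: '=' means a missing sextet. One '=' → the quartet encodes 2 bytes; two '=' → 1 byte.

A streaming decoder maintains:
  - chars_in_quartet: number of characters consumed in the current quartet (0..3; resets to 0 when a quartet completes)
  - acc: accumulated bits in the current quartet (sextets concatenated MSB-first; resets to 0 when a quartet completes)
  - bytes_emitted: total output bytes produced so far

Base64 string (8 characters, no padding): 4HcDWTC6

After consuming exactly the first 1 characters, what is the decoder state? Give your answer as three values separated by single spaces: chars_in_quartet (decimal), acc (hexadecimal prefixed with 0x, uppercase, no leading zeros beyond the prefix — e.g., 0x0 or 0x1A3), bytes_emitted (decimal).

After char 0 ('4'=56): chars_in_quartet=1 acc=0x38 bytes_emitted=0

Answer: 1 0x38 0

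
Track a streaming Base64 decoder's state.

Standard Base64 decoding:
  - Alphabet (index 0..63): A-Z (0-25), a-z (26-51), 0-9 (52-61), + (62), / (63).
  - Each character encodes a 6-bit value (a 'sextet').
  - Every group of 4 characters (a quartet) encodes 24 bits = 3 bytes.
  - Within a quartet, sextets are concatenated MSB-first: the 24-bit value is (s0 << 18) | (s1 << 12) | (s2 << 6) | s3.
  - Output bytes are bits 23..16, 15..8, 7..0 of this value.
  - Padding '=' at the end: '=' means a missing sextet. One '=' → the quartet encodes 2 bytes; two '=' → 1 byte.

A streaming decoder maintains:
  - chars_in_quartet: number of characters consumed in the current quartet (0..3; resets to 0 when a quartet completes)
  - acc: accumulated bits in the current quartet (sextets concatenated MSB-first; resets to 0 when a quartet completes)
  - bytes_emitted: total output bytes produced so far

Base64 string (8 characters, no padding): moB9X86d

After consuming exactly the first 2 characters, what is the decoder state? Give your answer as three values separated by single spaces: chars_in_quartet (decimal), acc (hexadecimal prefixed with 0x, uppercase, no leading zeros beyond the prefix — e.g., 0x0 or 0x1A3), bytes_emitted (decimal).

After char 0 ('m'=38): chars_in_quartet=1 acc=0x26 bytes_emitted=0
After char 1 ('o'=40): chars_in_quartet=2 acc=0x9A8 bytes_emitted=0

Answer: 2 0x9A8 0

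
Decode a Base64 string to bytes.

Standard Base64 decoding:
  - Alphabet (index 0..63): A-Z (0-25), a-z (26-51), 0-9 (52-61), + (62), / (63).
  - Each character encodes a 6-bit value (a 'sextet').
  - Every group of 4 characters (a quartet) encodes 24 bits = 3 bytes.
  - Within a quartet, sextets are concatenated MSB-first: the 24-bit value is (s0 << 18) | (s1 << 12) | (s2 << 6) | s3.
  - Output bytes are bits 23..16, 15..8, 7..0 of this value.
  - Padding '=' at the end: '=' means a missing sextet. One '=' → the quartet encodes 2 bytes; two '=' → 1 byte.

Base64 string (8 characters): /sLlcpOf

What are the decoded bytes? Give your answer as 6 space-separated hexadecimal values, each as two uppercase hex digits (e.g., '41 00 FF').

After char 0 ('/'=63): chars_in_quartet=1 acc=0x3F bytes_emitted=0
After char 1 ('s'=44): chars_in_quartet=2 acc=0xFEC bytes_emitted=0
After char 2 ('L'=11): chars_in_quartet=3 acc=0x3FB0B bytes_emitted=0
After char 3 ('l'=37): chars_in_quartet=4 acc=0xFEC2E5 -> emit FE C2 E5, reset; bytes_emitted=3
After char 4 ('c'=28): chars_in_quartet=1 acc=0x1C bytes_emitted=3
After char 5 ('p'=41): chars_in_quartet=2 acc=0x729 bytes_emitted=3
After char 6 ('O'=14): chars_in_quartet=3 acc=0x1CA4E bytes_emitted=3
After char 7 ('f'=31): chars_in_quartet=4 acc=0x72939F -> emit 72 93 9F, reset; bytes_emitted=6

Answer: FE C2 E5 72 93 9F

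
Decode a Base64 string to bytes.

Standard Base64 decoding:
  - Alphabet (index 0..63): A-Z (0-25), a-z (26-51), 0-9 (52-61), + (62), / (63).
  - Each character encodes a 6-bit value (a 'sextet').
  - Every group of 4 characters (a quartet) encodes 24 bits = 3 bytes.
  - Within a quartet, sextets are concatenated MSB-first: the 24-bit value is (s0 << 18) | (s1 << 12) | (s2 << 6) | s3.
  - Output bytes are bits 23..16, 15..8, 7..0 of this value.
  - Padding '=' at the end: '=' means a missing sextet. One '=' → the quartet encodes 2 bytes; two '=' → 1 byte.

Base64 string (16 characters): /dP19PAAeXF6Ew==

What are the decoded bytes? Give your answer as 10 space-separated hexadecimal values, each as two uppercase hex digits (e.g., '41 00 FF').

Answer: FD D3 F5 F4 F0 00 79 71 7A 13

Derivation:
After char 0 ('/'=63): chars_in_quartet=1 acc=0x3F bytes_emitted=0
After char 1 ('d'=29): chars_in_quartet=2 acc=0xFDD bytes_emitted=0
After char 2 ('P'=15): chars_in_quartet=3 acc=0x3F74F bytes_emitted=0
After char 3 ('1'=53): chars_in_quartet=4 acc=0xFDD3F5 -> emit FD D3 F5, reset; bytes_emitted=3
After char 4 ('9'=61): chars_in_quartet=1 acc=0x3D bytes_emitted=3
After char 5 ('P'=15): chars_in_quartet=2 acc=0xF4F bytes_emitted=3
After char 6 ('A'=0): chars_in_quartet=3 acc=0x3D3C0 bytes_emitted=3
After char 7 ('A'=0): chars_in_quartet=4 acc=0xF4F000 -> emit F4 F0 00, reset; bytes_emitted=6
After char 8 ('e'=30): chars_in_quartet=1 acc=0x1E bytes_emitted=6
After char 9 ('X'=23): chars_in_quartet=2 acc=0x797 bytes_emitted=6
After char 10 ('F'=5): chars_in_quartet=3 acc=0x1E5C5 bytes_emitted=6
After char 11 ('6'=58): chars_in_quartet=4 acc=0x79717A -> emit 79 71 7A, reset; bytes_emitted=9
After char 12 ('E'=4): chars_in_quartet=1 acc=0x4 bytes_emitted=9
After char 13 ('w'=48): chars_in_quartet=2 acc=0x130 bytes_emitted=9
Padding '==': partial quartet acc=0x130 -> emit 13; bytes_emitted=10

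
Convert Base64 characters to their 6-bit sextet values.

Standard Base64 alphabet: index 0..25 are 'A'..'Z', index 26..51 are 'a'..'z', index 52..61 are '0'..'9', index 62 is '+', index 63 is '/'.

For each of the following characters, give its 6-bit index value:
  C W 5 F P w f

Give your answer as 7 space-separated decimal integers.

'C': A..Z range, ord('C') − ord('A') = 2
'W': A..Z range, ord('W') − ord('A') = 22
'5': 0..9 range, 52 + ord('5') − ord('0') = 57
'F': A..Z range, ord('F') − ord('A') = 5
'P': A..Z range, ord('P') − ord('A') = 15
'w': a..z range, 26 + ord('w') − ord('a') = 48
'f': a..z range, 26 + ord('f') − ord('a') = 31

Answer: 2 22 57 5 15 48 31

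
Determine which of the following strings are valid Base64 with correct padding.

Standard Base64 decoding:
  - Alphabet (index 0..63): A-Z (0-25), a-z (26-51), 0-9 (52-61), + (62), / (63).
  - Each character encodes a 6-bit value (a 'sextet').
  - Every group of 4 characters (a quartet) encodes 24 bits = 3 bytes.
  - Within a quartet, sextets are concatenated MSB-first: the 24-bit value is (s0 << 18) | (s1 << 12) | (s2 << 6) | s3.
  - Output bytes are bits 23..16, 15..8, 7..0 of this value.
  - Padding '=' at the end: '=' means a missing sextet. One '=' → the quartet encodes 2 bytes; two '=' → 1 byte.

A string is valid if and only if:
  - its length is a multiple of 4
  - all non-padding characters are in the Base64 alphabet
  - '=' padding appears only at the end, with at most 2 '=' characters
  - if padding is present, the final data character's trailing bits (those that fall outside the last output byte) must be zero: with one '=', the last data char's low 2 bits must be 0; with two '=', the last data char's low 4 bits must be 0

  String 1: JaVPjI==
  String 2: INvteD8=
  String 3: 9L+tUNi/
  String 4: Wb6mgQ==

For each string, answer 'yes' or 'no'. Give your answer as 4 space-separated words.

String 1: 'JaVPjI==' → invalid (bad trailing bits)
String 2: 'INvteD8=' → valid
String 3: '9L+tUNi/' → valid
String 4: 'Wb6mgQ==' → valid

Answer: no yes yes yes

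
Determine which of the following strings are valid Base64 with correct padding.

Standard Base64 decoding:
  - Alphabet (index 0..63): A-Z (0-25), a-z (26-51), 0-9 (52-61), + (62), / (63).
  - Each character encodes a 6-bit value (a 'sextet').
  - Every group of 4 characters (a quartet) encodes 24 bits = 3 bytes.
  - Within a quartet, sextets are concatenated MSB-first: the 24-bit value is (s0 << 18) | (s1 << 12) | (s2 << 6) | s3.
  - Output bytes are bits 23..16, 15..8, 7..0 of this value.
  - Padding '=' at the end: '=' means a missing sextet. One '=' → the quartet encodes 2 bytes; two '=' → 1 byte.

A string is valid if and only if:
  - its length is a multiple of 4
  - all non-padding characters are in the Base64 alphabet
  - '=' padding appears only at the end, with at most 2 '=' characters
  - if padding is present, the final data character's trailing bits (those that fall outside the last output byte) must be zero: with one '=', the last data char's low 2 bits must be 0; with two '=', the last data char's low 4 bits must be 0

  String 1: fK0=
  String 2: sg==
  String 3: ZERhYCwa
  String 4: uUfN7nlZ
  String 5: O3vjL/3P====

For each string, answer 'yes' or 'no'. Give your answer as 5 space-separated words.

String 1: 'fK0=' → valid
String 2: 'sg==' → valid
String 3: 'ZERhYCwa' → valid
String 4: 'uUfN7nlZ' → valid
String 5: 'O3vjL/3P====' → invalid (4 pad chars (max 2))

Answer: yes yes yes yes no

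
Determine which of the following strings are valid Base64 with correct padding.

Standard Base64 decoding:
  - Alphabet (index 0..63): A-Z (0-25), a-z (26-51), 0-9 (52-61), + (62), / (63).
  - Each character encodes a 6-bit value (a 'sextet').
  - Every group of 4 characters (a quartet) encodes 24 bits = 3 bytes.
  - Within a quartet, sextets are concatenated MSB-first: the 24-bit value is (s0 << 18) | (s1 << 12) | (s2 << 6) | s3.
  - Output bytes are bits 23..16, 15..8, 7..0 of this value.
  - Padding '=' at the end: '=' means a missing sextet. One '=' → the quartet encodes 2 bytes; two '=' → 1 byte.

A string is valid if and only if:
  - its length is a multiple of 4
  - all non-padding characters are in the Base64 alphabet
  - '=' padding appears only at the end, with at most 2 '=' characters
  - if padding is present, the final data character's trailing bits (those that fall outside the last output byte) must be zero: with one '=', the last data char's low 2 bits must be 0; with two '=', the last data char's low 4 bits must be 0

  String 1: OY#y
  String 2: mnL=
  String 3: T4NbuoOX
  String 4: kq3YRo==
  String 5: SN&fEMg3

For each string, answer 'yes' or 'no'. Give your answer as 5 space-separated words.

String 1: 'OY#y' → invalid (bad char(s): ['#'])
String 2: 'mnL=' → invalid (bad trailing bits)
String 3: 'T4NbuoOX' → valid
String 4: 'kq3YRo==' → invalid (bad trailing bits)
String 5: 'SN&fEMg3' → invalid (bad char(s): ['&'])

Answer: no no yes no no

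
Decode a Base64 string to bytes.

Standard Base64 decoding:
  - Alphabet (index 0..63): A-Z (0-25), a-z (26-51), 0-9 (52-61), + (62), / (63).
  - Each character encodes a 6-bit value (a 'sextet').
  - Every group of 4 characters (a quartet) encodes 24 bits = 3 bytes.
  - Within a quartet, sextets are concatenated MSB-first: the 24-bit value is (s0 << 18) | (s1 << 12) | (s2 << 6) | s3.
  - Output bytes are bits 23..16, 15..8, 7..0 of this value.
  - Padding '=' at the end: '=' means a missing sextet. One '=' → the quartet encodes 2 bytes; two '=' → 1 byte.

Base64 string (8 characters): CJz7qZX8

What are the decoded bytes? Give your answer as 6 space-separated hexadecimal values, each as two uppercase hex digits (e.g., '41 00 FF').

Answer: 08 9C FB A9 95 FC

Derivation:
After char 0 ('C'=2): chars_in_quartet=1 acc=0x2 bytes_emitted=0
After char 1 ('J'=9): chars_in_quartet=2 acc=0x89 bytes_emitted=0
After char 2 ('z'=51): chars_in_quartet=3 acc=0x2273 bytes_emitted=0
After char 3 ('7'=59): chars_in_quartet=4 acc=0x89CFB -> emit 08 9C FB, reset; bytes_emitted=3
After char 4 ('q'=42): chars_in_quartet=1 acc=0x2A bytes_emitted=3
After char 5 ('Z'=25): chars_in_quartet=2 acc=0xA99 bytes_emitted=3
After char 6 ('X'=23): chars_in_quartet=3 acc=0x2A657 bytes_emitted=3
After char 7 ('8'=60): chars_in_quartet=4 acc=0xA995FC -> emit A9 95 FC, reset; bytes_emitted=6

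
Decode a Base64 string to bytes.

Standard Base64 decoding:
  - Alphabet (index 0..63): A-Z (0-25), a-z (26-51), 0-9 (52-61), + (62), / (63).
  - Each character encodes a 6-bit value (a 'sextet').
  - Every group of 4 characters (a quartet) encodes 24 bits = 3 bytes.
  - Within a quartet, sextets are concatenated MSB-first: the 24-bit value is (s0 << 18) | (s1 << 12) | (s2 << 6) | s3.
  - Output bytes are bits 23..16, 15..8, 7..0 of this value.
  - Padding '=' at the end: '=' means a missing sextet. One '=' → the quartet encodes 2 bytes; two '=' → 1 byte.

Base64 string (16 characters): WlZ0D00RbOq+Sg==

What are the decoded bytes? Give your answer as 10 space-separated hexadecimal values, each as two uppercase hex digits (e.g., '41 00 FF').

Answer: 5A 56 74 0F 4D 11 6C EA BE 4A

Derivation:
After char 0 ('W'=22): chars_in_quartet=1 acc=0x16 bytes_emitted=0
After char 1 ('l'=37): chars_in_quartet=2 acc=0x5A5 bytes_emitted=0
After char 2 ('Z'=25): chars_in_quartet=3 acc=0x16959 bytes_emitted=0
After char 3 ('0'=52): chars_in_quartet=4 acc=0x5A5674 -> emit 5A 56 74, reset; bytes_emitted=3
After char 4 ('D'=3): chars_in_quartet=1 acc=0x3 bytes_emitted=3
After char 5 ('0'=52): chars_in_quartet=2 acc=0xF4 bytes_emitted=3
After char 6 ('0'=52): chars_in_quartet=3 acc=0x3D34 bytes_emitted=3
After char 7 ('R'=17): chars_in_quartet=4 acc=0xF4D11 -> emit 0F 4D 11, reset; bytes_emitted=6
After char 8 ('b'=27): chars_in_quartet=1 acc=0x1B bytes_emitted=6
After char 9 ('O'=14): chars_in_quartet=2 acc=0x6CE bytes_emitted=6
After char 10 ('q'=42): chars_in_quartet=3 acc=0x1B3AA bytes_emitted=6
After char 11 ('+'=62): chars_in_quartet=4 acc=0x6CEABE -> emit 6C EA BE, reset; bytes_emitted=9
After char 12 ('S'=18): chars_in_quartet=1 acc=0x12 bytes_emitted=9
After char 13 ('g'=32): chars_in_quartet=2 acc=0x4A0 bytes_emitted=9
Padding '==': partial quartet acc=0x4A0 -> emit 4A; bytes_emitted=10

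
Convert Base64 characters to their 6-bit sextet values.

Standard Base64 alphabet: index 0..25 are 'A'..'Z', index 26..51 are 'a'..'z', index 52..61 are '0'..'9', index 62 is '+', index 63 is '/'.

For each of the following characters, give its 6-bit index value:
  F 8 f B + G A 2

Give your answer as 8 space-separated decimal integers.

Answer: 5 60 31 1 62 6 0 54

Derivation:
'F': A..Z range, ord('F') − ord('A') = 5
'8': 0..9 range, 52 + ord('8') − ord('0') = 60
'f': a..z range, 26 + ord('f') − ord('a') = 31
'B': A..Z range, ord('B') − ord('A') = 1
'+': index 62
'G': A..Z range, ord('G') − ord('A') = 6
'A': A..Z range, ord('A') − ord('A') = 0
'2': 0..9 range, 52 + ord('2') − ord('0') = 54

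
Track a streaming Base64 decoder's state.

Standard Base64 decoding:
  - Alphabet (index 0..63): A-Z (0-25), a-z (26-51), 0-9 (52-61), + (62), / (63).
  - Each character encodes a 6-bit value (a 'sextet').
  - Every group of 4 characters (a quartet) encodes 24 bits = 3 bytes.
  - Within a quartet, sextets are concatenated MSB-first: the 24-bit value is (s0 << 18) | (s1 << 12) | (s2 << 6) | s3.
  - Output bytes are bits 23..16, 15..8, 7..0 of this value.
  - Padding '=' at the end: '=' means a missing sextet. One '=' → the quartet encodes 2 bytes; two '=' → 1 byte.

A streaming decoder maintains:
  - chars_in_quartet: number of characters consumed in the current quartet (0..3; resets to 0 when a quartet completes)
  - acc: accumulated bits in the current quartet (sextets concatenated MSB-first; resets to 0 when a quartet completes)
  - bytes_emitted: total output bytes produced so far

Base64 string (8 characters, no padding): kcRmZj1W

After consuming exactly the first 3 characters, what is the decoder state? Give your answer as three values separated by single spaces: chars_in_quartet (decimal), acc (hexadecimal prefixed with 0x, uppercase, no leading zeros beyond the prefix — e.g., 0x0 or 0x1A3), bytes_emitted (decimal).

After char 0 ('k'=36): chars_in_quartet=1 acc=0x24 bytes_emitted=0
After char 1 ('c'=28): chars_in_quartet=2 acc=0x91C bytes_emitted=0
After char 2 ('R'=17): chars_in_quartet=3 acc=0x24711 bytes_emitted=0

Answer: 3 0x24711 0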